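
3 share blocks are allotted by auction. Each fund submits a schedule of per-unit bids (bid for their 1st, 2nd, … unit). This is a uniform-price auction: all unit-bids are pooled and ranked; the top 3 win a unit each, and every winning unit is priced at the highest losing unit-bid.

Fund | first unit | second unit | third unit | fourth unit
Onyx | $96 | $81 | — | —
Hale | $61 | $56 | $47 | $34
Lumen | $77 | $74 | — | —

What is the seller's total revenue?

Total revenue: $222

Pooled unit-bids ranked (top 3): 96 (Onyx-1), 81 (Onyx-2), 77 (Lumen-1)
First bid not allocated: $74.
Allocation: Lumen 1, Onyx 2. Every unit priced at $74.
Revenue = 3 × 74 = $222.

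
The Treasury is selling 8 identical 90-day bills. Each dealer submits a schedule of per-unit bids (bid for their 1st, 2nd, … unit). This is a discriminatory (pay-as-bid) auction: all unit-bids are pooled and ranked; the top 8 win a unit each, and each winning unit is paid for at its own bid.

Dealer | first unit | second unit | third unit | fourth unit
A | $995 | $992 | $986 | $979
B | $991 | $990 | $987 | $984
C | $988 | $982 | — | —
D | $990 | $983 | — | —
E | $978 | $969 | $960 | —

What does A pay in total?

A pays $2,973

Merging the schedules and taking the best 8: 995 (A-1), 992 (A-2), 991 (B-1), 990 (B-2), 990 (D-1), 988 (C-1), 987 (B-3), 986 (A-3)
Next rejected bid: $984 (not a price — pay-as-bid).
A's winning unit-bids: 995 + 992 + 986 = $2,973.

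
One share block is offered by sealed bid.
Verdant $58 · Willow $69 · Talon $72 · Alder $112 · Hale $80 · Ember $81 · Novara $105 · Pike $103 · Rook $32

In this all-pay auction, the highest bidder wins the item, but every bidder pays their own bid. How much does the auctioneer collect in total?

Rule: the highest bidder wins the item, but every bidder pays their own bid.
Bids in order: 112 (Alder) > 105 (Novara) > 103 (Pike) > 81 (Ember) > 80 (Hale) > 72 (Talon) > …
Alder wins with the top bid; all bids are sunk regardless.
Every bidder forfeits their bid regardless of winning.
Revenue = 58 + 69 + 72 + 112 + 80 + 81 + 105 + 103 + 32 = $712.

Total revenue: $712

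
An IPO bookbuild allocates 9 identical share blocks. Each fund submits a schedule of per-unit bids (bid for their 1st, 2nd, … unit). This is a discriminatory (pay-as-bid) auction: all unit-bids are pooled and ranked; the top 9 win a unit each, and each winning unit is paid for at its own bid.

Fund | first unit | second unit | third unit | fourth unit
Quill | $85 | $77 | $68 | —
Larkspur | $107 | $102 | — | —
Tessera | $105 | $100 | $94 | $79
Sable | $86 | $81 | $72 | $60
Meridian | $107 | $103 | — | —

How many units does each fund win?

Merging the schedules and taking the best 9: 107 (Larkspur-1), 107 (Meridian-1), 105 (Tessera-1), 103 (Meridian-2), 102 (Larkspur-2), 100 (Tessera-2), 94 (Tessera-3), 86 (Sable-1), 85 (Quill-1)
Next rejected bid: $81 (not a price — pay-as-bid).
Allocation: Larkspur 2, Meridian 2, Quill 1, Sable 1, Tessera 3.

Larkspur 2, Meridian 2, Quill 1, Sable 1, Tessera 3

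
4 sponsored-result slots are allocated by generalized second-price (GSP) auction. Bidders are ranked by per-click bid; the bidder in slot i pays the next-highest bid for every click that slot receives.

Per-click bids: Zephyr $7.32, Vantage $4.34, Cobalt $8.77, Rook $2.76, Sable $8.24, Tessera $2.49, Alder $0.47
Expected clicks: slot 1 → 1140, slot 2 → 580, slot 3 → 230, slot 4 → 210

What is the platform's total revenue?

Per-click bids in order: $8.77 (Cobalt) > $8.24 (Sable) > $7.32 (Zephyr) > $4.34 (Vantage) > $2.76 (Rook) > …
Slot 1: Cobalt pays $8.24 × 1140 = $9393.60
Slot 2: Sable pays $7.32 × 580 = $4245.60
Slot 3: Zephyr pays $4.34 × 230 = $998.20
Slot 4: Vantage pays $2.76 × 210 = $579.60
Total = $15217.00

Total revenue: $15217.00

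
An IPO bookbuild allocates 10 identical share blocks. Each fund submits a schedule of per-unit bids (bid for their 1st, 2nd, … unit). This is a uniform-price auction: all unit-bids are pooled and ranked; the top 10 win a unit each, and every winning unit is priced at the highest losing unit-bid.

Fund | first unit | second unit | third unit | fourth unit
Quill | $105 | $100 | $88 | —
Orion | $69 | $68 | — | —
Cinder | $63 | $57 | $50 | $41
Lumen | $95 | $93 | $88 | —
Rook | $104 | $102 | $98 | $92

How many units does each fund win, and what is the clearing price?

Merging the schedules and taking the best 10: 105 (Quill-1), 104 (Rook-1), 102 (Rook-2), 100 (Quill-2), 98 (Rook-3), 95 (Lumen-1), 93 (Lumen-2), 92 (Rook-4), 88 (Quill-3), 88 (Lumen-3)
First bid not allocated: $69.
Allocation: Lumen 3, Quill 3, Rook 4.

Lumen 3, Quill 3, Rook 4; clearing price $69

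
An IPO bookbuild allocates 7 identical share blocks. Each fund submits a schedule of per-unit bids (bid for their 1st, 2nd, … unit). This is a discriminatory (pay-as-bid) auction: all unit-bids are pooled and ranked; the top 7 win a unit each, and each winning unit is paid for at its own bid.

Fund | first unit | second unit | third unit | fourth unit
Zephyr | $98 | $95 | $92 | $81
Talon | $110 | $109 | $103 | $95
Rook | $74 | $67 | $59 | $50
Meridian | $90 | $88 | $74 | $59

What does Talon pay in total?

Talon pays $417

Merging the schedules and taking the best 7: 110 (Talon-1), 109 (Talon-2), 103 (Talon-3), 98 (Zephyr-1), 95 (Zephyr-2), 95 (Talon-4), 92 (Zephyr-3)
Next rejected bid: $90 (not a price — pay-as-bid).
Talon's winning unit-bids: 110 + 109 + 103 + 95 = $417.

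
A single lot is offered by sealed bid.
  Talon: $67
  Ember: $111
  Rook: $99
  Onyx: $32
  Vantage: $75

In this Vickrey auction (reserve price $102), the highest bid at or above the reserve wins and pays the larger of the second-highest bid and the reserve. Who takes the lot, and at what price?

Bids in order: 111 (Ember) > 99 (Rook) > 75 (Vantage) > 67 (Talon) > 32 (Onyx)
Highest eligible bid: Ember at $111.
max(second-highest $99, reserve $102) = $102.

Ember pays $102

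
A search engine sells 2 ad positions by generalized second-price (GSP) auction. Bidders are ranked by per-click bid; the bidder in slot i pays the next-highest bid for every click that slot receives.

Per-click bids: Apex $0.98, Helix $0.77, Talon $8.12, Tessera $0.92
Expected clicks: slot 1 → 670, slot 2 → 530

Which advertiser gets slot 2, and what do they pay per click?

Per-click bids in order: $8.12 (Talon) > $0.98 (Apex) > $0.92 (Tessera) > …
Slot 2 goes to the second-ranked bidder, Apex, who pays the next bid down: $0.92/click.

Apex; $0.92 per click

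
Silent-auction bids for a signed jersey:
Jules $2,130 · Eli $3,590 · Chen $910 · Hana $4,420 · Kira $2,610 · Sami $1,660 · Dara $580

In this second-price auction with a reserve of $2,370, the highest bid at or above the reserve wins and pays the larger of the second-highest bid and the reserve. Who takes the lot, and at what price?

Hana pays $3,590

Bids in order: 4,420 (Hana) > 3,590 (Eli) > 2,610 (Kira) > 2,130 (Jules) > 1,660 (Sami) > 910 (Chen) > …
Highest eligible bid: Hana at $4,420.
Second-highest bid $3,590 exceeds the reserve $2,370 → payment $3,590.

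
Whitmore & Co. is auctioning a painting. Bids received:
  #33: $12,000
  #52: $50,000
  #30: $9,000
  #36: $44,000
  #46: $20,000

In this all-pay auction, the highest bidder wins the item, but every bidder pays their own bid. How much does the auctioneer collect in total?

Total revenue: $135,000

Sorting bids: 50,000 (#52) > 44,000 (#36) > 20,000 (#46) > 12,000 (#33) > 9,000 (#30)
Every bidder forfeits their bid regardless of winning.
Revenue = 12,000 + 50,000 + 9,000 + 44,000 + 20,000 = $135,000.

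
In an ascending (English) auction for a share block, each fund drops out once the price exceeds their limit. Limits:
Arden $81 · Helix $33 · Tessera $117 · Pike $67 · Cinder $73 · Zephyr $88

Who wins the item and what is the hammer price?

Tessera wins at $88

Open ascending-bid auction: the price rises until one bidder remains; the winner pays the price at which the last rival dropped out.
Sorting limits: 117 (Tessera) > 88 (Zephyr) > 81 (Arden) > 73 (Cinder) > 67 (Pike) > 33 (Helix)
Once the price passes $88, only Tessera is left; the hammer falls at Zephyr's limit of $88.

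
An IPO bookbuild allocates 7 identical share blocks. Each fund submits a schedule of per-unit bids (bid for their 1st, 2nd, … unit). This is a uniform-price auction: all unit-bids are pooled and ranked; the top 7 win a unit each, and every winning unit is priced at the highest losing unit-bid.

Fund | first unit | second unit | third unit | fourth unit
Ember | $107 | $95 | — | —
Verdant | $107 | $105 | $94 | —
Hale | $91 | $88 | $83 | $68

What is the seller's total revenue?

Total revenue: $581

Pooled unit-bids ranked (top 7): 107 (Ember-1), 107 (Verdant-1), 105 (Verdant-2), 95 (Ember-2), 94 (Verdant-3), 91 (Hale-1), 88 (Hale-2)
The (k+1)-th unit-bid is $83.
Allocation: Ember 2, Hale 2, Verdant 3. Every unit priced at $83.
Revenue = 7 × 83 = $581.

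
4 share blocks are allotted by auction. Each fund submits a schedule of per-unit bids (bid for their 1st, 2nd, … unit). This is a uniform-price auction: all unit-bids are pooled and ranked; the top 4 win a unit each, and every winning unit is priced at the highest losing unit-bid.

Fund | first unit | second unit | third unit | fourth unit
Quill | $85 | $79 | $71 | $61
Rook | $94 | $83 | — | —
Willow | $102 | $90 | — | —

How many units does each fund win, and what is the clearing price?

Quill 1, Rook 1, Willow 2; clearing price $83

Merging the schedules and taking the best 4: 102 (Willow-1), 94 (Rook-1), 90 (Willow-2), 85 (Quill-1)
First bid not allocated: $83.
Allocation: Quill 1, Rook 1, Willow 2.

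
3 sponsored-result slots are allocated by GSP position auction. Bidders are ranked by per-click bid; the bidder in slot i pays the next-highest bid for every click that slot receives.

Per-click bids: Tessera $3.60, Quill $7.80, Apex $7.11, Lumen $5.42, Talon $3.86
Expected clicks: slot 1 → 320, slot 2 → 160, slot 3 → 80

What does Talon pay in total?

Talon pays $0.00

Per-click bids in order: $7.80 (Quill) > $7.11 (Apex) > $5.42 (Lumen) > $3.86 (Talon) > …
Talon ranks below slot 3 → no slot, pays nothing.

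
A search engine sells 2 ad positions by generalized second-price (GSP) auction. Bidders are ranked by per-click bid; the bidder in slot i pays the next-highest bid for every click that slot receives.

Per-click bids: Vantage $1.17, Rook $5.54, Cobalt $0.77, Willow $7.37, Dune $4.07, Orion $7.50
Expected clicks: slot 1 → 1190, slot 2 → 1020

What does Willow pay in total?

Ranked by bid: $7.50 (Orion) > $7.37 (Willow) > $5.54 (Rook) > …
Willow holds slot 2 → pays next bid $5.54 × 1020 clicks = $5650.80.

Willow pays $5650.80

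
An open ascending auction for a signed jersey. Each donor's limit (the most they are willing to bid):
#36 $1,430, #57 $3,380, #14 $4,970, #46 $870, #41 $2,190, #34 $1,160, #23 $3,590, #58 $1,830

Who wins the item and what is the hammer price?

#14 wins at $3,590

Limits ranked: 4,970 (#14) > 3,590 (#23) > 3,380 (#57) > 2,190 (#41) > 1,830 (#58) > 1,430 (#36) > …
Bidding ends when #23 exits at $3,590; #14 takes it.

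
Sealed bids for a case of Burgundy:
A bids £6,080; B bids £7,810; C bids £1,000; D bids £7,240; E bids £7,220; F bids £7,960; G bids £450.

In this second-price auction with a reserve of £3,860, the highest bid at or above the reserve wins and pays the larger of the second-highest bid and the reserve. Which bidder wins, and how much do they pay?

Bids in order: 7,960 (F) > 7,810 (B) > 7,240 (D) > 7,220 (E) > 6,080 (A) > 1,000 (C) > …
Highest eligible bid: F at £7,960.
max(second-highest £7,810, reserve £3,860) = £7,810; the reserve does not bind.

F pays £7,810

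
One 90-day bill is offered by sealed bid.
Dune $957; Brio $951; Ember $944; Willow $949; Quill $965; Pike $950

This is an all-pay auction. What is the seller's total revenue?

Sorting bids: 965 (Quill) > 957 (Dune) > 951 (Brio) > 950 (Pike) > 949 (Willow) > 944 (Ember)
Quill wins with the top bid; all bids are sunk regardless.
Every bidder forfeits their bid regardless of winning.
Revenue = 957 + 951 + 944 + 949 + 965 + 950 = $5,716.

Total revenue: $5,716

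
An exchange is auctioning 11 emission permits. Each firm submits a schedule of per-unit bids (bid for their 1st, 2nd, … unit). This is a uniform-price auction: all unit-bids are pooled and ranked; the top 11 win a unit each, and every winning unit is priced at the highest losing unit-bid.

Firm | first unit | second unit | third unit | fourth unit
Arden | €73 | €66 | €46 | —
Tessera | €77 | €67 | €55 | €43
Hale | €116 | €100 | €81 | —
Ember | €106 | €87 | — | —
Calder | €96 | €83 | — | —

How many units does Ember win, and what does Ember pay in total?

Merging the schedules and taking the best 11: 116 (Hale-1), 106 (Ember-1), 100 (Hale-2), 96 (Calder-1), 87 (Ember-2), 83 (Calder-2), 81 (Hale-3), 77 (Tessera-1), 73 (Arden-1), 67 (Tessera-2), 66 (Arden-2)
First bid not allocated: €55.
Ember wins 2 unit(s) at €55 each.

Ember: 2 units, pays €110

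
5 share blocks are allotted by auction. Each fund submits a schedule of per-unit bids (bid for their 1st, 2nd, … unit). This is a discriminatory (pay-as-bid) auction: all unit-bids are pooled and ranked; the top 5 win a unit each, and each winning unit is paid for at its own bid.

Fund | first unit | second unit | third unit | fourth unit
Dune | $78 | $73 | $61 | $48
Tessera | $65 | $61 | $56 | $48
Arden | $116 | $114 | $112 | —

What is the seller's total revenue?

Total revenue: $493

Merging the schedules and taking the best 5: 116 (Arden-1), 114 (Arden-2), 112 (Arden-3), 78 (Dune-1), 73 (Dune-2)
Next rejected bid: $65 (not a price — pay-as-bid).
Each winning unit pays its own bid.
Revenue = 116 + 114 + 112 + 78 + 73 = $493.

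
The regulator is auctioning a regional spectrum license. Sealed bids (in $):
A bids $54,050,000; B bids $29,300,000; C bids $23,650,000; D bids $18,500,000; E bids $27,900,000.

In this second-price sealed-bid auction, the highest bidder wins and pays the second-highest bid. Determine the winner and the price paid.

A pays $29,300,000

Second-price sealed-bid auction: the highest bidder wins and pays the second-highest bid.
Bids in order: 54,050,000 (A) > 29,300,000 (B) > 27,900,000 (E) > 23,650,000 (C) > 18,500,000 (D)
A is highest; pays the second-highest bid, $29,300,000.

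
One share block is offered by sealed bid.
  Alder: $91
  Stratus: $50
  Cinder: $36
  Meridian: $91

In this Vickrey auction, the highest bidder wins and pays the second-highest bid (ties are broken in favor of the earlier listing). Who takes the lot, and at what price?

Rule: the highest bidder wins and pays the second-highest bid.
Sorting bids: 91 (Alder) > 91 (Meridian) > 50 (Stratus) > 36 (Cinder)
Alder and Meridian tie at $91; tie-break gives it to Alder.
Alder is highest; pays the second-highest bid, $91.

Alder pays $91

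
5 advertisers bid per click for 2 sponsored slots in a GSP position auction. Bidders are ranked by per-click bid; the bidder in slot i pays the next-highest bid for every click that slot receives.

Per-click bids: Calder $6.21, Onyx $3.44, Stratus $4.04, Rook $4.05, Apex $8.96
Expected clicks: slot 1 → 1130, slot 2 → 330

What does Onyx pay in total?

Per-click bids in order: $8.96 (Apex) > $6.21 (Calder) > $4.05 (Rook) > …
Onyx ranks below slot 2 → no slot, pays nothing.

Onyx pays $0.00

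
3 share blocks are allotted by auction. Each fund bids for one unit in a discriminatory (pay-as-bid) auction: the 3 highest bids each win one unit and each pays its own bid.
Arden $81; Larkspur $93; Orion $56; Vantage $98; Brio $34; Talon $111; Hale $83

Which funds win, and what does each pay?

Bids ranked high→low: 111 (Talon), 98 (Vantage), 93 (Larkspur), 83 (Hale), 81 (Arden), …
Winners (3 units): Talon, Vantage, Larkspur.
Each winner pays its own bid: Talon $111, Vantage $98, Larkspur $93.

Talon $111, Vantage $98, Larkspur $93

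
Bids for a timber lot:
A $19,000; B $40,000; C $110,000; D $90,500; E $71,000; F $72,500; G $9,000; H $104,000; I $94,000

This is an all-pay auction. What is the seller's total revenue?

Bids ranked: 110,000 (C) > 104,000 (H) > 94,000 (I) > 90,500 (D) > 72,500 (F) > 71,000 (E) > …
C wins with the top bid; all bids are sunk regardless.
Every bidder forfeits their bid regardless of winning.
Revenue = 19,000 + 40,000 + 110,000 + 90,500 + 71,000 + 72,500 + 9,000 + 104,000 + 94,000 = $610,000.

Total revenue: $610,000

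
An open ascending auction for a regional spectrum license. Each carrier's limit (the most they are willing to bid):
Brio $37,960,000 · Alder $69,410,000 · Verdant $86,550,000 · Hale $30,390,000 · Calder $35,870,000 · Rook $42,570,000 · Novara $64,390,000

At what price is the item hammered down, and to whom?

Sorting limits: 86,550,000 (Verdant) > 69,410,000 (Alder) > 64,390,000 (Novara) > 42,570,000 (Rook) > 37,960,000 (Brio) > 35,870,000 (Calder) > …
Bidding ends when Alder exits at $69,410,000; Verdant takes it.

Verdant wins at $69,410,000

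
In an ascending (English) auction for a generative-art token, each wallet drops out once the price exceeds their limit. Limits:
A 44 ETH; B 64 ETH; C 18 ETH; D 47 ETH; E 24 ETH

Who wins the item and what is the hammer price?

B wins at 47 ETH

Limits in order: 64 (B) > 47 (D) > 44 (A) > 24 (E) > 18 (C)
Once the price passes 47 ETH, only B is left; the hammer falls at D's limit of 47 ETH.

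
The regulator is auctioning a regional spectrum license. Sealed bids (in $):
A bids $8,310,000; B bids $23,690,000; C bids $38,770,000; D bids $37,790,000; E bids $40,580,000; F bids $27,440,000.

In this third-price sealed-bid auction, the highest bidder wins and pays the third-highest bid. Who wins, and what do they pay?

E pays $37,790,000

Bids in order: 40,580,000 (E) > 38,770,000 (C) > 37,790,000 (D) > 27,440,000 (F) > 23,690,000 (B) > 8,310,000 (A)
E wins; payment is bid #3 in the ranking = $37,790,000.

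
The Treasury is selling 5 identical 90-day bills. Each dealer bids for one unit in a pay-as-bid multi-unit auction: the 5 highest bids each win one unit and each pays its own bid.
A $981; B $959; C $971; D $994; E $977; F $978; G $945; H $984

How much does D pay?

Bids ranked high→low: 994 (D), 984 (H), 981 (A), 978 (F), 977 (E), 971 (C), 959 (B), …
The 5 highest are D, H, A, F, E.
D wins → own bid $994.

D pays $994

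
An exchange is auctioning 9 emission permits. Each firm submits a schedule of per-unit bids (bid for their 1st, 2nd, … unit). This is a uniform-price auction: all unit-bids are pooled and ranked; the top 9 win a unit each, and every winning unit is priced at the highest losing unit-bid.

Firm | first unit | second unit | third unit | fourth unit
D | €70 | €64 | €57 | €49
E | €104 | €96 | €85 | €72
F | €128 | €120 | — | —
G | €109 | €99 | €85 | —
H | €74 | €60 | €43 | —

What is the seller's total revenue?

Total revenue: €648

Merging the schedules and taking the best 9: 128 (F-1), 120 (F-2), 109 (G-1), 104 (E-1), 99 (G-2), 96 (E-2), 85 (E-3), 85 (G-3), 74 (H-1)
The (k+1)-th unit-bid is €72.
Allocation: E 3, F 2, G 3, H 1. Every unit priced at €72.
Revenue = 9 × 72 = €648.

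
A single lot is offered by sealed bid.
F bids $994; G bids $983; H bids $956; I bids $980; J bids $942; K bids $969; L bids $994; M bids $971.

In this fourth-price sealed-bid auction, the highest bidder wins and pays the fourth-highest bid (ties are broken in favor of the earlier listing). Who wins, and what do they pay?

F pays $980

Rule: the highest bidder wins and pays the fourth-highest bid.
Bids in order: 994 (F) > 994 (L) > 983 (G) > 980 (I) > 971 (M) > 969 (K) > …
Tie at $994 → F wins by tie-break.
F wins; payment is bid #4 in the ranking = $980.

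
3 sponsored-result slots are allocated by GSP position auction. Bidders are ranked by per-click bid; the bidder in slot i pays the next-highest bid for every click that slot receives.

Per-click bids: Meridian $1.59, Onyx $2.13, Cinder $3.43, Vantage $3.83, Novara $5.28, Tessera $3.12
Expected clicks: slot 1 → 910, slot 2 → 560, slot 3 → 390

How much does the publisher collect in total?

Ranked by bid: $5.28 (Novara) > $3.83 (Vantage) > $3.43 (Cinder) > $3.12 (Tessera) > …
Slot 1: Novara pays $3.83 × 910 = $3485.30
Slot 2: Vantage pays $3.43 × 560 = $1920.80
Slot 3: Cinder pays $3.12 × 390 = $1216.80
Total = $6622.90

Total revenue: $6622.90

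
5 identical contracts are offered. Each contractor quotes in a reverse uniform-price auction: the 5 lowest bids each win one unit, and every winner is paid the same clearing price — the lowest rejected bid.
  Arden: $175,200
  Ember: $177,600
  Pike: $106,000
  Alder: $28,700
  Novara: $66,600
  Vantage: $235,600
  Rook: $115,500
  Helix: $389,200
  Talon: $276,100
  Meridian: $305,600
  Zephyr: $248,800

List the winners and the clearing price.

Alder, Novara, Pike, Rook, Arden; each is paid $177,600

Bids ranked low→high: 28,700 (Alder), 66,600 (Novara), 106,000 (Pike), 115,500 (Rook), 175,200 (Arden), 177,600 (Ember), 235,600 (Vantage), …
Winners (5 units): Alder, Novara, Pike, Rook, Arden.
Clearing price = lowest rejected bid = $177,600.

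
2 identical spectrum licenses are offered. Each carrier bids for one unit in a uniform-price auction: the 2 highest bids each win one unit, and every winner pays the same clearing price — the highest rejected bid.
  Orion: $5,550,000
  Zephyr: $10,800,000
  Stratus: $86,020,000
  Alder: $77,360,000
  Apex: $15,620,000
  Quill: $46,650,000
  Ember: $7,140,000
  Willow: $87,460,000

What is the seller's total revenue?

Total revenue: $154,720,000

Ordering the bids: 87,460,000 (Willow), 86,020,000 (Stratus), 77,360,000 (Alder), 46,650,000 (Quill), …
Top 2: Willow, Stratus.
Clearing price = highest rejected bid = $77,360,000.
Total revenue = 2 × $77,360,000 = $154,720,000.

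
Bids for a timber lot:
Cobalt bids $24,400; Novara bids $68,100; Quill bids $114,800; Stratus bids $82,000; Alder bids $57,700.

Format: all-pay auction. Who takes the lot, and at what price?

Quill pays $114,800

Bids in order: 114,800 (Quill) > 82,000 (Stratus) > 68,100 (Novara) > 57,700 (Alder) > 24,400 (Cobalt)
Quill is highest and takes the item; every bidder forfeits their bid.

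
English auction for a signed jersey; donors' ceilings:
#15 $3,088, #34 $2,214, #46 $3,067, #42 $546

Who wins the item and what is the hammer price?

#15 wins at $3,067

Limits in order: 3,088 (#15) > 3,067 (#46) > 2,214 (#34) > 546 (#42)
Once the price passes $3,067, only #15 is left; the hammer falls at #46's limit of $3,067.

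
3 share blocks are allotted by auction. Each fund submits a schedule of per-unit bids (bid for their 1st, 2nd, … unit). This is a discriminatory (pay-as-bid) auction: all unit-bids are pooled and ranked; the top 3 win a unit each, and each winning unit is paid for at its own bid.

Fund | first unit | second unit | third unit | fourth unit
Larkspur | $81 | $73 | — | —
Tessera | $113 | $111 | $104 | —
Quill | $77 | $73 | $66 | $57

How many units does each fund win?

All unit-bids, highest first — top 3: 113 (Tessera-1), 111 (Tessera-2), 104 (Tessera-3)
Next rejected bid: $81 (not a price — pay-as-bid).
Allocation: Tessera 3.

Tessera 3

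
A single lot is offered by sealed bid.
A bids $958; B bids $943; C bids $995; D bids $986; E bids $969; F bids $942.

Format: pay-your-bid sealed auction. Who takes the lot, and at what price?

Rule: the highest bidder wins and pays their own bid.
Sorting bids: 995 (C) > 986 (D) > 969 (E) > 958 (A) > 943 (B) > 942 (F)
C has the highest bid and pays exactly that: $995.

C pays $995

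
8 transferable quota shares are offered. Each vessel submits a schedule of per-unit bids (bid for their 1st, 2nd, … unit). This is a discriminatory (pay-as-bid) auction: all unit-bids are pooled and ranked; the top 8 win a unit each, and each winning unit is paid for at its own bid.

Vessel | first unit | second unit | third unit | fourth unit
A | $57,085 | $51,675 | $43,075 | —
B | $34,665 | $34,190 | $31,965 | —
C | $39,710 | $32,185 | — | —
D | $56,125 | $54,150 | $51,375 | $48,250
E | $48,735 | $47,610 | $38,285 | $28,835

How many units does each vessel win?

Pooled unit-bids ranked (top 8): 57,085 (A-1), 56,125 (D-1), 54,150 (D-2), 51,675 (A-2), 51,375 (D-3), 48,735 (E-1), 48,250 (D-4), 47,610 (E-2)
Next rejected bid: $43,075 (not a price — pay-as-bid).
Allocation: A 2, D 4, E 2.

A 2, D 4, E 2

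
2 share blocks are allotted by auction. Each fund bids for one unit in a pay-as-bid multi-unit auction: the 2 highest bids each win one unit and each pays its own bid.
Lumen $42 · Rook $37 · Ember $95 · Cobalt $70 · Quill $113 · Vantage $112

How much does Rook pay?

Sorting: 113 (Quill), 112 (Vantage), 95 (Ember), 70 (Cobalt), …
Top 2: Quill, Vantage.
Rook does not win → $0.

Rook pays $0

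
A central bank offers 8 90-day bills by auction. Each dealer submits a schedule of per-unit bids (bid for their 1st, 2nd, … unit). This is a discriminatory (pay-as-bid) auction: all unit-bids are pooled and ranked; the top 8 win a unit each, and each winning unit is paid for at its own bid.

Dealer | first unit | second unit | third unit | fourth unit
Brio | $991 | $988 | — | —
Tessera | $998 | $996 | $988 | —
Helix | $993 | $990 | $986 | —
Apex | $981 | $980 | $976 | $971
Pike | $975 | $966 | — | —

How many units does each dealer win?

Pooled unit-bids ranked (top 8): 998 (Tessera-1), 996 (Tessera-2), 993 (Helix-1), 991 (Brio-1), 990 (Helix-2), 988 (Brio-2), 988 (Tessera-3), 986 (Helix-3)
Next rejected bid: $981 (not a price — pay-as-bid).
Allocation: Brio 2, Helix 3, Tessera 3.

Brio 2, Helix 3, Tessera 3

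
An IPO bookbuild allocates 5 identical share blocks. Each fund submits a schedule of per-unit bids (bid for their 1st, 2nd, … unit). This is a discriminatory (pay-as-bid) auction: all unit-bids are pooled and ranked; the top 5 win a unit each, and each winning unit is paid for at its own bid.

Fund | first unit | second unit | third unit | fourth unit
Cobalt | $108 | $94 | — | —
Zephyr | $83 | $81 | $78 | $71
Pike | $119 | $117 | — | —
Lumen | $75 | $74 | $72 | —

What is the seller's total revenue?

All unit-bids, highest first — top 5: 119 (Pike-1), 117 (Pike-2), 108 (Cobalt-1), 94 (Cobalt-2), 83 (Zephyr-1)
Next rejected bid: $81 (not a price — pay-as-bid).
Each winning unit pays its own bid.
Revenue = 119 + 117 + 108 + 94 + 83 = $521.

Total revenue: $521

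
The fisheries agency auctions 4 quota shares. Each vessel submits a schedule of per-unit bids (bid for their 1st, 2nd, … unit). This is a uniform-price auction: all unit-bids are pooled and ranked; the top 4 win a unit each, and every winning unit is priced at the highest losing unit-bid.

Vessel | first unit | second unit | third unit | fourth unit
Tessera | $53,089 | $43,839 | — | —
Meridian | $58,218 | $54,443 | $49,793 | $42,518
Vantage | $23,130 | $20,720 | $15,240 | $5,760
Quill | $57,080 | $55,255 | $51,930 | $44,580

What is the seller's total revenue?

Total revenue: $212,356

Merging the schedules and taking the best 4: 58,218 (Meridian-1), 57,080 (Quill-1), 55,255 (Quill-2), 54,443 (Meridian-2)
First bid not allocated: $53,089.
Allocation: Meridian 2, Quill 2. Every unit priced at $53,089.
Revenue = 4 × 53,089 = $212,356.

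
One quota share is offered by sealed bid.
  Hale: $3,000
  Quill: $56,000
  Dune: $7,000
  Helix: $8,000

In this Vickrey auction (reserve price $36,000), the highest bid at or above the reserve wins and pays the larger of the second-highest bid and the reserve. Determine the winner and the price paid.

Rule: the highest bid at or above the reserve wins and pays the larger of the second-highest bid and the reserve.
Bids in order: 56,000 (Quill) > 8,000 (Helix) > 7,000 (Dune) > 3,000 (Hale)
Highest eligible bid: Quill at $56,000.
max(second-highest $8,000, reserve $36,000) = $36,000.

Quill pays $36,000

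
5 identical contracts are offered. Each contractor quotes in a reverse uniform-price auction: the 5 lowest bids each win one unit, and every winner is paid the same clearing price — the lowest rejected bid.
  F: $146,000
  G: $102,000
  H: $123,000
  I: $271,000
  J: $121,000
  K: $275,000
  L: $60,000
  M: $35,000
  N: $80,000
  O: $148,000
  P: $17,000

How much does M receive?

M is paid $121,000

Sorting: 17,000 (P), 35,000 (M), 60,000 (L), 80,000 (N), 102,000 (G), 121,000 (J), 123,000 (H), …
Winners (5 units): P, M, L, N, G.
Lowest unsuccessful bid: $121,000 → clearing price.
M wins → is paid $121,000.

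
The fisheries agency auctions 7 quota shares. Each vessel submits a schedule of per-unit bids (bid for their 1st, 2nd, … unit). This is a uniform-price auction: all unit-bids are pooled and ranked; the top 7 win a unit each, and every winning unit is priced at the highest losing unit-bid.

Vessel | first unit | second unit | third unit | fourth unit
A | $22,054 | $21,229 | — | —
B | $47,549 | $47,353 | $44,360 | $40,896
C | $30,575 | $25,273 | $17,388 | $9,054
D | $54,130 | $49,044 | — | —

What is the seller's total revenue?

All unit-bids, highest first — top 7: 54,130 (D-1), 49,044 (D-2), 47,549 (B-1), 47,353 (B-2), 44,360 (B-3), 40,896 (B-4), 30,575 (C-1)
The (k+1)-th unit-bid is $25,273.
Allocation: B 4, C 1, D 2. Every unit priced at $25,273.
Revenue = 7 × 25,273 = $176,911.

Total revenue: $176,911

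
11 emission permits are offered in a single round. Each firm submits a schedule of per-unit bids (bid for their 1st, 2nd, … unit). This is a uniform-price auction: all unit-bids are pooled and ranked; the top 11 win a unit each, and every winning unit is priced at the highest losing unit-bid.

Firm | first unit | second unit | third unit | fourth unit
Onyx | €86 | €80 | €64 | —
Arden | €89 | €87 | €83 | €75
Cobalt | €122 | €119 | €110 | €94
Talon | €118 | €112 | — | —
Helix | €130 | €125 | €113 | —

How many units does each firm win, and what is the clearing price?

Arden 2, Cobalt 4, Helix 3, Talon 2; clearing price €86

Merging the schedules and taking the best 11: 130 (Helix-1), 125 (Helix-2), 122 (Cobalt-1), 119 (Cobalt-2), 118 (Talon-1), 113 (Helix-3), 112 (Talon-2), 110 (Cobalt-3), 94 (Cobalt-4), 89 (Arden-1), 87 (Arden-2)
First bid not allocated: €86.
Allocation: Arden 2, Cobalt 4, Helix 3, Talon 2.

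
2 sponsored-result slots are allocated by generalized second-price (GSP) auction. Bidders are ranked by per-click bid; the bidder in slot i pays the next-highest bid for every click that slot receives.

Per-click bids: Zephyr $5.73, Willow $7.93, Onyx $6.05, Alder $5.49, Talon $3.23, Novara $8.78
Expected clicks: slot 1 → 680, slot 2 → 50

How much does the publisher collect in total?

Total revenue: $5694.90

Ranked by bid: $8.78 (Novara) > $7.93 (Willow) > $6.05 (Onyx) > …
Slot 1: Novara pays $7.93 × 680 = $5392.40
Slot 2: Willow pays $6.05 × 50 = $302.50
Total = $5694.90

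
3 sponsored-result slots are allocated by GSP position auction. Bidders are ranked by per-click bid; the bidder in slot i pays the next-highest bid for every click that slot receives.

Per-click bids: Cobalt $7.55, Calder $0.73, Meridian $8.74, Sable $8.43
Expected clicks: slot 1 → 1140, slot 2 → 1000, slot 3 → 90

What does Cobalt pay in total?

Cobalt pays $65.70

Sorting advertisers: $8.74 (Meridian) > $8.43 (Sable) > $7.55 (Cobalt) > $0.73 (Calder)
Cobalt holds slot 3 → pays next bid $0.73 × 90 clicks = $65.70.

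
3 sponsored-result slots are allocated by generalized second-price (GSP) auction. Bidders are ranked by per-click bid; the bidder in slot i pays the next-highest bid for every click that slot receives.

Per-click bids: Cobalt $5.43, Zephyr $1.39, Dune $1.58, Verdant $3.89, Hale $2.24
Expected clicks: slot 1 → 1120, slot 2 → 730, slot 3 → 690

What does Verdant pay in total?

Per-click bids in order: $5.43 (Cobalt) > $3.89 (Verdant) > $2.24 (Hale) > $1.58 (Dune) > …
Verdant holds slot 2 → pays next bid $2.24 × 730 clicks = $1635.20.

Verdant pays $1635.20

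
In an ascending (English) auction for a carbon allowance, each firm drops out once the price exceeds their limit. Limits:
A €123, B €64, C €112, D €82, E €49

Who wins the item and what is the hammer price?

Sorting limits: 123 (A) > 112 (C) > 82 (D) > 64 (B) > 49 (E)
C is the last rival to drop out, at €112; A remains and wins at that price.

A wins at €112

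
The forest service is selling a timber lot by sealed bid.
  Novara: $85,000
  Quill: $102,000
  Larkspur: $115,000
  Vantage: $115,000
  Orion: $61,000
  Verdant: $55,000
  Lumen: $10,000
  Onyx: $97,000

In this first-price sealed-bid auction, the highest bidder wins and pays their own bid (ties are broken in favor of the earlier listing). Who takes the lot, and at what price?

Larkspur pays $115,000

Bids in order: 115,000 (Larkspur) > 115,000 (Vantage) > 102,000 (Quill) > 97,000 (Onyx) > 85,000 (Novara) > 61,000 (Orion) > …
Larkspur and Vantage tie at $115,000; tie-break gives it to Larkspur.
First-price: Larkspur pays what they bid, $115,000.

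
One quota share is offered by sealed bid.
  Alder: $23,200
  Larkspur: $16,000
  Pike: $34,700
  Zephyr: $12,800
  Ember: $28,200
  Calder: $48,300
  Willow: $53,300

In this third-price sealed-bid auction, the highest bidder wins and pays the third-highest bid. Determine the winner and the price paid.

Willow pays $34,700

Rule: the highest bidder wins and pays the third-highest bid.
Bids ranked: 53,300 (Willow) > 48,300 (Calder) > 34,700 (Pike) > 28,200 (Ember) > 23,200 (Alder) > 16,000 (Larkspur) > …
Willow is highest; pays the third-highest bid, $34,700.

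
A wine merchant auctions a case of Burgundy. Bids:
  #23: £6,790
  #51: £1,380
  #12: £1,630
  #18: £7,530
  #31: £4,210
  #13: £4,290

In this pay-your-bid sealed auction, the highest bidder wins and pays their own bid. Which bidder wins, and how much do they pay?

#18 pays £7,530

Pay-your-bid sealed auction: the highest bidder wins and pays their own bid.
Sorting bids: 7,530 (#18) > 6,790 (#23) > 4,290 (#13) > 4,210 (#31) > 1,630 (#12) > 1,380 (#51)
#18 is highest → pays own bid, £7,530.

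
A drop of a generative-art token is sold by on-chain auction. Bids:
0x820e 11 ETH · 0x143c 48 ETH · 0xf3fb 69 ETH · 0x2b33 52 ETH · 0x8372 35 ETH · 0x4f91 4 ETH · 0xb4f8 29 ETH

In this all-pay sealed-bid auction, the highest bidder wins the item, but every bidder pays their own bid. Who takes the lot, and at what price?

0xf3fb pays 69 ETH

Bids ranked: 69 (0xf3fb) > 52 (0x2b33) > 48 (0x143c) > 35 (0x8372) > 29 (0xb4f8) > 11 (0x820e) > …
0xf3fb is highest and takes the item; every bidder forfeits their bid.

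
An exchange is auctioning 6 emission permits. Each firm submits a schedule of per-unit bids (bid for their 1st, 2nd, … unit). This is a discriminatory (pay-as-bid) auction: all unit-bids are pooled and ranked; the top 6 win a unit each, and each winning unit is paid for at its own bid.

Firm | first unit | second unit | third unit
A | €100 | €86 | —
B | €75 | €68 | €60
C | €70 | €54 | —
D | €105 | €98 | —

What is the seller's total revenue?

Total revenue: €534

All unit-bids, highest first — top 6: 105 (D-1), 100 (A-1), 98 (D-2), 86 (A-2), 75 (B-1), 70 (C-1)
Next rejected bid: €68 (not a price — pay-as-bid).
Each winning unit pays its own bid.
Revenue = 105 + 100 + 98 + 86 + 75 + 70 = €534.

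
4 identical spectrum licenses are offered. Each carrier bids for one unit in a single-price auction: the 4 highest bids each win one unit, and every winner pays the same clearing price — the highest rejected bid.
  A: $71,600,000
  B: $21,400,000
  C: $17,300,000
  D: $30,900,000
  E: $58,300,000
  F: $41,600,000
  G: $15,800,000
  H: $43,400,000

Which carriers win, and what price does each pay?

A, E, H, F; each pays $30,900,000

Bids ranked high→low: 71,600,000 (A), 58,300,000 (E), 43,400,000 (H), 41,600,000 (F), 30,900,000 (D), 21,400,000 (B), …
Top 4: A, E, H, F.
Clearing price = highest rejected bid = $30,900,000.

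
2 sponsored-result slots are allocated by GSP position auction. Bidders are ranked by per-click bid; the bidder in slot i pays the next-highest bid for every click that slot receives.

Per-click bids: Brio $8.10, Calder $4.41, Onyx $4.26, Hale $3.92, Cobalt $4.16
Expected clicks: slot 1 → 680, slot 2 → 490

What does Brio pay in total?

Brio pays $2998.80

Ranked by bid: $8.10 (Brio) > $4.41 (Calder) > $4.26 (Onyx) > …
Brio holds slot 1 → pays next bid $4.41 × 680 clicks = $2998.80.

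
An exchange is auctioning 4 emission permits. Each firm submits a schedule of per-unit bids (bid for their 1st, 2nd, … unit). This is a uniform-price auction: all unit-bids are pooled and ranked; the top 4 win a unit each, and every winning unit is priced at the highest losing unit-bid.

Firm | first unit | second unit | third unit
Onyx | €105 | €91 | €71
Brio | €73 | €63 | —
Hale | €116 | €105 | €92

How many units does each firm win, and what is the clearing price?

All unit-bids, highest first — top 4: 116 (Hale-1), 105 (Onyx-1), 105 (Hale-2), 92 (Hale-3)
Highest rejected unit-bid = €91.
Allocation: Hale 3, Onyx 1.

Hale 3, Onyx 1; clearing price €91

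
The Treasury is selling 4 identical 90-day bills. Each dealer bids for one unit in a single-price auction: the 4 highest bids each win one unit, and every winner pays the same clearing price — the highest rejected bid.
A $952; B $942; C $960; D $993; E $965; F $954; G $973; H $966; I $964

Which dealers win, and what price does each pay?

D, G, H, E; each pays $964

Bids ranked high→low: 993 (D), 973 (G), 966 (H), 965 (E), 964 (I), 960 (C), …
Top 4: D, G, H, E.
Clearing price = highest rejected bid = $964.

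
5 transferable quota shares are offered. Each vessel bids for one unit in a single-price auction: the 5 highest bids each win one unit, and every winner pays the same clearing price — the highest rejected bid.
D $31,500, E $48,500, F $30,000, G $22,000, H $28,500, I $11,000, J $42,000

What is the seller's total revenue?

Bids ranked high→low: 48,500 (E), 42,000 (J), 31,500 (D), 30,000 (F), 28,500 (H), 22,000 (G), 11,000 (I)
Top 5: E, J, D, F, H.
Clearing price = highest rejected bid = $22,000.
Total revenue = 5 × $22,000 = $110,000.

Total revenue: $110,000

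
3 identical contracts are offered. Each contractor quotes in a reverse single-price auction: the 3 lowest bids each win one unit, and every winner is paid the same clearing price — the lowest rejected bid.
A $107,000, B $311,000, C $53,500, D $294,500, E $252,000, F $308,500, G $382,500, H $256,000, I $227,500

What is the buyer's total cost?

Total cost: $756,000

Ordering the bids: 53,500 (C), 107,000 (A), 227,500 (I), 252,000 (E), 256,000 (H), …
Lowest 3: C, A, I.
Lowest unsuccessful bid: $252,000 → clearing price.
Total cost = 3 × $252,000 = $756,000.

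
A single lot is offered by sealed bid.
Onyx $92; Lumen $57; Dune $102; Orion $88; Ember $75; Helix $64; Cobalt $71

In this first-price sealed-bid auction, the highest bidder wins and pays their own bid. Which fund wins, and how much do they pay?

Dune pays $102

Sorting bids: 102 (Dune) > 92 (Onyx) > 88 (Orion) > 75 (Ember) > 71 (Cobalt) > 64 (Helix) > …
Dune has the highest bid and pays exactly that: $102.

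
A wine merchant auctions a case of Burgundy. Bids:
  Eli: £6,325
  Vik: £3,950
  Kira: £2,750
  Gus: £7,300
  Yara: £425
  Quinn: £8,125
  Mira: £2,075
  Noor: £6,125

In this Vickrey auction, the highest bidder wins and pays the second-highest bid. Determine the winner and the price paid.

Quinn pays £7,300

Bids ranked: 8,125 (Quinn) > 7,300 (Gus) > 6,325 (Eli) > 6,125 (Noor) > 3,950 (Vik) > 2,750 (Kira) > …
Second-price: Quinn pays Gus's bid of £7,300.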